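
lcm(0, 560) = 0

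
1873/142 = 1873/142 = 13.19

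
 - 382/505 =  - 382/505= -0.76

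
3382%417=46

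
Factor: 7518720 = 2^9*3^1*5^1*11^1*89^1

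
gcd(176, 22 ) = 22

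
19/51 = 19/51 = 0.37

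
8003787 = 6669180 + 1334607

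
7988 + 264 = 8252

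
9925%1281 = 958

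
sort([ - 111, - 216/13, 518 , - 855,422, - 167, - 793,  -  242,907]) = [ - 855  , -793, - 242,  -  167,- 111, - 216/13, 422, 518, 907]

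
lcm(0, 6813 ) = 0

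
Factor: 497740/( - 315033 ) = -820/519 = - 2^2*3^(  -  1)*5^1*41^1*173^( -1) 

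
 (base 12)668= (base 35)QY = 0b1110110000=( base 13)578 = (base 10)944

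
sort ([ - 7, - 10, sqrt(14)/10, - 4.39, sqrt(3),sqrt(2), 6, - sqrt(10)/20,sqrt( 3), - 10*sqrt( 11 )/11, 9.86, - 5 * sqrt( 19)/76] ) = [ - 10,-7, - 4.39, - 10*sqrt(11 ) /11, - 5*sqrt (19 ) /76, - sqrt( 10)/20, sqrt (14) /10, sqrt ( 2), sqrt ( 3), sqrt(3 ),6, 9.86 ]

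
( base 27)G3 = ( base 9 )533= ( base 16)1b3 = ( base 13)276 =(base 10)435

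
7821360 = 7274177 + 547183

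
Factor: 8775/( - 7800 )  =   - 2^ ( - 3 )*3^2= -9/8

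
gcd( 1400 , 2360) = 40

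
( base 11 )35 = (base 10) 38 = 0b100110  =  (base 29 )19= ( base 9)42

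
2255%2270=2255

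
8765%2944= 2877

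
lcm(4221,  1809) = 12663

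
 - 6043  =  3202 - 9245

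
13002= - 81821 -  - 94823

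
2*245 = 490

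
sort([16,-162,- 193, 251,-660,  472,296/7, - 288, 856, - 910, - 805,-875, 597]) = [ - 910,-875 ,-805, - 660, - 288,  -  193,-162, 16, 296/7, 251, 472,597,856]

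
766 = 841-75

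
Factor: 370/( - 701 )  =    -  2^1*5^1 * 37^1 * 701^( - 1)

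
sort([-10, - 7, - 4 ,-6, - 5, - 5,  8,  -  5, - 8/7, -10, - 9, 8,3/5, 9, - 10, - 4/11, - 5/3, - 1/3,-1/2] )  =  [ - 10, - 10, - 10, - 9, - 7,-6,  -  5, - 5, - 5, - 4,  -  5/3, - 8/7,  -  1/2, - 4/11, - 1/3, 3/5, 8,8, 9]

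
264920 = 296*895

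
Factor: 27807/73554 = 31/82 = 2^(-1 )*31^1*41^( - 1 )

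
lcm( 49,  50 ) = 2450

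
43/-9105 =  - 43/9105 = - 0.00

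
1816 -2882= - 1066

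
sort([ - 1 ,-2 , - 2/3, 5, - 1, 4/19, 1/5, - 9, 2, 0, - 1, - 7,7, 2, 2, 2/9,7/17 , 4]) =[ - 9, - 7,-2 ,-1, -1, - 1,  -  2/3 , 0, 1/5,  4/19,2/9, 7/17, 2, 2, 2, 4, 5,7] 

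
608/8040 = 76/1005  =  0.08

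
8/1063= 8/1063 = 0.01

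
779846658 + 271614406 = 1051461064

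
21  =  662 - 641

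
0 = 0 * 697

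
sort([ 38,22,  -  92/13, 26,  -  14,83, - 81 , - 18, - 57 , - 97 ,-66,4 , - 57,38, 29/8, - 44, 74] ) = [  -  97, - 81, - 66 , - 57  , - 57,-44, - 18,-14, - 92/13,29/8,4, 22,26,38, 38,74,83]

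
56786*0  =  0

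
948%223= 56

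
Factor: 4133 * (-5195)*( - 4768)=2^5 * 5^1  *149^1* 1039^1  *  4133^1 = 102373418080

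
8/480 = 1/60 = 0.02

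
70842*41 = 2904522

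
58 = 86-28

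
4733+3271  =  8004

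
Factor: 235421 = 397^1*593^1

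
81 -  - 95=176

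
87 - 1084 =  -997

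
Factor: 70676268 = 2^2*3^1 * 13^1 * 453053^1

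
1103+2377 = 3480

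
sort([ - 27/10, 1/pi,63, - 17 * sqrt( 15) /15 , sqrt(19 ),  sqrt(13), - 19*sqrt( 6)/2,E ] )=[ - 19*sqrt ( 6) /2 , -17*sqrt( 15) /15, - 27/10,1/pi,E,sqrt(13 ),sqrt(19), 63]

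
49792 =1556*32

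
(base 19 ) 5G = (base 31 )3i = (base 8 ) 157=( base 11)a1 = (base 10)111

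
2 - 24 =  - 22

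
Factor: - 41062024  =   - 2^3*5132753^1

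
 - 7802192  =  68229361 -76031553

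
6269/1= 6269=6269.00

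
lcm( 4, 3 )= 12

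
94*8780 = 825320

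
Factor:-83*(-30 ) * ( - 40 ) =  - 2^4*3^1*5^2*83^1=-  99600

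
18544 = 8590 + 9954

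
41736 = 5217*8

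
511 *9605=4908155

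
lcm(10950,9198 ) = 229950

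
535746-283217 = 252529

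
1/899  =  1/899 = 0.00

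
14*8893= 124502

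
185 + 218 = 403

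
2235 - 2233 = 2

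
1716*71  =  121836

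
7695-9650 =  -1955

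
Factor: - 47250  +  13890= -33360 = - 2^4* 3^1*5^1*139^1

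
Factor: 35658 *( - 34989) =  - 2^1*3^3*7^1*107^1*109^1* 283^1 = - 1247637762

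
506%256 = 250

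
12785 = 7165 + 5620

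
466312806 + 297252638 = 763565444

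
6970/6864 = 3485/3432 =1.02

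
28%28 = 0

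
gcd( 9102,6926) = 2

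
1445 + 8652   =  10097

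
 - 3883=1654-5537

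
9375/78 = 3125/26 =120.19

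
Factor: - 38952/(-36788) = 2^1*3^2 * 17^( - 1) = 18/17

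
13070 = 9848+3222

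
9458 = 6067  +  3391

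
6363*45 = 286335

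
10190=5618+4572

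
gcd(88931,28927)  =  1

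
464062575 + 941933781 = 1405996356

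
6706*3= 20118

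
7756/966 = 8 + 2/69 = 8.03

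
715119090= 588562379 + 126556711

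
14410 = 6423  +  7987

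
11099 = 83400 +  - 72301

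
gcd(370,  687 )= 1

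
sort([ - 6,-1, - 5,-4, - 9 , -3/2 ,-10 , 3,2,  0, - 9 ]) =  [- 10 , - 9 , - 9, - 6 ,  -  5, - 4, - 3/2, - 1,0, 2,3]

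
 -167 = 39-206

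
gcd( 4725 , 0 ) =4725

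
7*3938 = 27566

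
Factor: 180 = 2^2 * 3^2*5^1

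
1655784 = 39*42456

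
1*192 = 192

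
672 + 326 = 998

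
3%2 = 1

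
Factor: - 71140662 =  - 2^1*3^2*43^1*107^1 * 859^1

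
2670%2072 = 598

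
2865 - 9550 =-6685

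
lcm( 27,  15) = 135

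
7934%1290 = 194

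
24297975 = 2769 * 8775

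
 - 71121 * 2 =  - 142242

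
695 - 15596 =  - 14901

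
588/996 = 49/83 = 0.59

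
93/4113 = 31/1371 = 0.02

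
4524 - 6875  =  -2351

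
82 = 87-5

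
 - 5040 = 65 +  - 5105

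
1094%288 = 230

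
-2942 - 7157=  - 10099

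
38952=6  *6492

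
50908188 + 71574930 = 122483118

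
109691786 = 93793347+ 15898439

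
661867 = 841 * 787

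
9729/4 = 9729/4 = 2432.25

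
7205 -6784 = 421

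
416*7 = 2912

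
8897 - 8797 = 100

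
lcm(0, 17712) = 0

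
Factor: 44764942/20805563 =2^1*20805563^( - 1)*22382471^1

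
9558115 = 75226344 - 65668229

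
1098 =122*9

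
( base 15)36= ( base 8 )63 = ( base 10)51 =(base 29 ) 1M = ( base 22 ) 27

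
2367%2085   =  282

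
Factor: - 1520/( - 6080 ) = 2^( - 2) = 1/4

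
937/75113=937/75113 = 0.01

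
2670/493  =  5 + 205/493 = 5.42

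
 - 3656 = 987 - 4643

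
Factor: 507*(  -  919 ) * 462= -215261046= -2^1*3^2 * 7^1 * 11^1*13^2*919^1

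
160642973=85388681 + 75254292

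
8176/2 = 4088= 4088.00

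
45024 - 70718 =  - 25694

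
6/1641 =2/547 = 0.00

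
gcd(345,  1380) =345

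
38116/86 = 19058/43 = 443.21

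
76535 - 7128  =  69407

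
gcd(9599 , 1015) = 29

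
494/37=494/37 = 13.35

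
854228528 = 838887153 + 15341375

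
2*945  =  1890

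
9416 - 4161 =5255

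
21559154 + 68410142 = 89969296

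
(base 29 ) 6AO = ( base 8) 12360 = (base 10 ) 5360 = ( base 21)C35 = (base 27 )79e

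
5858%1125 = 233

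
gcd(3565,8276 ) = 1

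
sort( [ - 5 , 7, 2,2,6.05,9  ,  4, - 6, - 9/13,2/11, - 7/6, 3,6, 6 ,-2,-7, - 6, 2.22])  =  [ -7, - 6, - 6, - 5, - 2, - 7/6,  -  9/13,2/11,2,2,2.22, 3, 4, 6, 6,6.05,7,9 ] 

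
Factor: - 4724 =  - 2^2 * 1181^1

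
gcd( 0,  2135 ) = 2135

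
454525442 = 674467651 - 219942209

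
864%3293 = 864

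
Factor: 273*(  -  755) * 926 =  - 2^1*3^1 *5^1 * 7^1*13^1*151^1*463^1  =  - 190862490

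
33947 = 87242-53295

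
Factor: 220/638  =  2^1*5^1*29^( - 1)=10/29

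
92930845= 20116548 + 72814297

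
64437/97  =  64437/97 = 664.30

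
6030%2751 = 528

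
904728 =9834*92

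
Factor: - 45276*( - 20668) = 935764368 =2^4*3^1*7^3*11^1*5167^1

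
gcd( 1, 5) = 1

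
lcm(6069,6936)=48552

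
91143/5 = 91143/5 = 18228.60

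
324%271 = 53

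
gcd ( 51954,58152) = 6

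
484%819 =484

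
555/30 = 37/2 = 18.50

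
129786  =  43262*3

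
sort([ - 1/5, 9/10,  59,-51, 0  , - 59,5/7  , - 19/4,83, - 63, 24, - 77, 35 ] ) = [ - 77, - 63 , - 59, - 51, - 19/4, - 1/5,0, 5/7 , 9/10,24, 35, 59,  83 ]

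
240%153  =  87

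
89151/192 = 29717/64= 464.33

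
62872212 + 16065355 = 78937567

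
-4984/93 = -54 + 38/93 = -53.59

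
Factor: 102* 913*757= 2^1*3^1*11^1*17^1*83^1*757^1 = 70496382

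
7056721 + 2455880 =9512601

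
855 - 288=567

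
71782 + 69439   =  141221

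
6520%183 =115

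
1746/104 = 873/52 = 16.79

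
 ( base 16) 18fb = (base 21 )EAB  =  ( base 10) 6395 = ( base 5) 201040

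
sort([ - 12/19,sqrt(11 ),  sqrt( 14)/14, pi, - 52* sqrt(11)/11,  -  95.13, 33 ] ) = [ - 95.13, - 52* sqrt(11)/11,-12/19, sqrt ( 14)/14,  pi,sqrt ( 11), 33] 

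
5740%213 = 202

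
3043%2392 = 651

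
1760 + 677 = 2437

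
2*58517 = 117034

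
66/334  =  33/167 = 0.20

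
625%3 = 1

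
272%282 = 272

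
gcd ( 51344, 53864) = 8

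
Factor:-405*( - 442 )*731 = 130856310 = 2^1*3^4*5^1*13^1*17^2*43^1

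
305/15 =20 + 1/3 = 20.33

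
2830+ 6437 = 9267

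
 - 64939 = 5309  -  70248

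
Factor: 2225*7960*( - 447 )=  - 7916817000 = - 2^3*3^1*5^3*89^1 * 149^1*199^1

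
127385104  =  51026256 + 76358848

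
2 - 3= - 1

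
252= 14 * 18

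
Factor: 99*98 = 9702 = 2^1*3^2 * 7^2*11^1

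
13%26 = 13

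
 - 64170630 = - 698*91935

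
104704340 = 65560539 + 39143801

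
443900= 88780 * 5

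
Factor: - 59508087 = -3^1*29^1*43^1*15907^1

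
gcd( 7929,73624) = 1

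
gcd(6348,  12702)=6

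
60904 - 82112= - 21208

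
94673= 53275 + 41398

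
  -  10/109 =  - 1 + 99/109 =- 0.09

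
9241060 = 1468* 6295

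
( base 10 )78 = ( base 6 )210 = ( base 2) 1001110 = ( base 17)4A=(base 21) 3f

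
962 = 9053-8091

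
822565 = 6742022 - 5919457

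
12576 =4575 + 8001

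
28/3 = 9 + 1/3 = 9.33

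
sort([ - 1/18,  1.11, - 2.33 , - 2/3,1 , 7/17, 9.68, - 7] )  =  [ - 7,-2.33,-2/3, - 1/18,7/17, 1,1.11, 9.68 ]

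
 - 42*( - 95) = 3990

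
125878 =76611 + 49267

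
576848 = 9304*62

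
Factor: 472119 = 3^1*241^1*653^1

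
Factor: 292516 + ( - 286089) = 6427^1 =6427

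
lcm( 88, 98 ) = 4312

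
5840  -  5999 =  - 159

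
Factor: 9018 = 2^1*3^3*167^1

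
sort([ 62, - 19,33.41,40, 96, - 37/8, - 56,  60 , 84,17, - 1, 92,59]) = [  -  56, - 19, - 37/8,- 1,17, 33.41, 40, 59, 60 , 62,84, 92,96]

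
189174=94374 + 94800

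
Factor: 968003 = 968003^1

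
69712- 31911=37801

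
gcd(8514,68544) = 18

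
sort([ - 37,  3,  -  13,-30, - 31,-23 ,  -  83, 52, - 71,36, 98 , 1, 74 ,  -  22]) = [ - 83, -71, - 37, - 31, - 30,  -  23,-22,-13, 1,3, 36,52, 74, 98]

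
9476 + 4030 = 13506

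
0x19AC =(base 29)7NI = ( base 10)6572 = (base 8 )14654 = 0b1100110101100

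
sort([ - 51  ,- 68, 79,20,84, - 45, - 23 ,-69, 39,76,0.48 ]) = [- 69, - 68, - 51, - 45 , - 23,0.48,20,39,76, 79, 84 ]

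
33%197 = 33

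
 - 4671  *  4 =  - 18684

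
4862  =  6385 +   -  1523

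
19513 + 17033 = 36546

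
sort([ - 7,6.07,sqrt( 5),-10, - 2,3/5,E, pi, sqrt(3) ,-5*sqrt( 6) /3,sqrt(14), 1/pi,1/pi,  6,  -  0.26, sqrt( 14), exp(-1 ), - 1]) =[ - 10,  -  7, - 5*sqrt( 6 )/3, - 2,  -  1, - 0.26,1/pi,1/pi,exp( - 1), 3/5,sqrt( 3 ), sqrt( 5), E, pi,sqrt(14),sqrt( 14),6,6.07] 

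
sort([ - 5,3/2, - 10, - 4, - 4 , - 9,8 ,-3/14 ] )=[  -  10, - 9,-5, - 4, - 4, - 3/14, 3/2, 8 ] 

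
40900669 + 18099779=59000448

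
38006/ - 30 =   -  19003/15 =- 1266.87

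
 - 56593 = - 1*56593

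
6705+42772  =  49477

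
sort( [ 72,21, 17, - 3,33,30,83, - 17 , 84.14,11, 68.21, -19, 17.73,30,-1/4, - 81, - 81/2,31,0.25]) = [ - 81, - 81/2, - 19, -17, - 3, - 1/4, 0.25, 11,17,  17.73,21,30, 30  ,  31,33,68.21, 72,83  ,  84.14]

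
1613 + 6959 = 8572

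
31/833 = 31/833 = 0.04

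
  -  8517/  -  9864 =2839/3288 =0.86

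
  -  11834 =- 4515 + -7319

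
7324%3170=984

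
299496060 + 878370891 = 1177866951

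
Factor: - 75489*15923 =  - 1202011347 = - 3^1* 15923^1*25163^1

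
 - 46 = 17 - 63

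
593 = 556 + 37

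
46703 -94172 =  - 47469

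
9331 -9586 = -255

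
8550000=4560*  1875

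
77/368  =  77/368= 0.21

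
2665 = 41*65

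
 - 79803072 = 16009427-95812499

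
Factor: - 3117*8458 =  - 2^1 *3^1*1039^1*4229^1 = -26363586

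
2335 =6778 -4443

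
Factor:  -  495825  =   - 3^1 * 5^2*11^1*601^1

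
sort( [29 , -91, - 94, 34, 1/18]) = [-94,-91, 1/18,29, 34]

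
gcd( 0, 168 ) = 168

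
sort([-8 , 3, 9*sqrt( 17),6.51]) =[ - 8,3 , 6.51,9 * sqrt( 17)]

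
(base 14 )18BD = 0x117F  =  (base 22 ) 95d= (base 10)4479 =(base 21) a36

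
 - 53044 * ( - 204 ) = 10820976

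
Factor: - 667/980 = -2^(  -  2 )*5^ ( - 1 )*7^( - 2 )*23^1* 29^1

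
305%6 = 5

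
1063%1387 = 1063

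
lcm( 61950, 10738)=805350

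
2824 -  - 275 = 3099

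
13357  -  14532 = -1175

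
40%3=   1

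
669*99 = 66231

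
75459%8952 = 3843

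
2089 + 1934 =4023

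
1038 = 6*173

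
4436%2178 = 80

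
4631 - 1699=2932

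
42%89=42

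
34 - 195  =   - 161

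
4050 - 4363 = -313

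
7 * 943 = 6601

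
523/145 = 3 + 88/145 = 3.61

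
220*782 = 172040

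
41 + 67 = 108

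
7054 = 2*3527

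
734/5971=734/5971 = 0.12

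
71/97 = 71/97  =  0.73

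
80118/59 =80118/59=1357.93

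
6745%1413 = 1093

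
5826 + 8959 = 14785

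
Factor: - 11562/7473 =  - 82/53= - 2^1 * 41^1*53^(-1 ) 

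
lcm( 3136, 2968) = 166208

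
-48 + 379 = 331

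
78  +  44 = 122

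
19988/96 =208+5/24 = 208.21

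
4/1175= 4/1175 = 0.00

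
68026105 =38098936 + 29927169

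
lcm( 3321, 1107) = 3321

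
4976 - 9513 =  - 4537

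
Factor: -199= - 199^1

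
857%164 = 37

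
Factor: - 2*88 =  - 176=- 2^4*11^1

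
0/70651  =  0= 0.00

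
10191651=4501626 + 5690025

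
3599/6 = 3599/6 =599.83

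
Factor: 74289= 3^1 * 24763^1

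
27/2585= 27/2585 = 0.01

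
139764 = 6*23294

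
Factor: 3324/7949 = 2^2 * 3^1*277^1* 7949^( - 1)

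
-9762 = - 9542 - 220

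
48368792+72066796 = 120435588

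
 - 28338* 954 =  - 27034452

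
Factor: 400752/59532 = 2^2  *3^1*23^1*41^( - 1 ) = 276/41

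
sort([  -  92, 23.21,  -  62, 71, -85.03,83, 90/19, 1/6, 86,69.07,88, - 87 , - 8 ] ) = [ - 92,  -  87, - 85.03,-62 ,-8,1/6, 90/19,23.21, 69.07, 71, 83 , 86,  88 ] 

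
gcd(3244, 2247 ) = 1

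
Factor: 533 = 13^1*41^1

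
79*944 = 74576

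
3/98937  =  1/32979 = 0.00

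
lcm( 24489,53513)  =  1444851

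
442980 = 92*4815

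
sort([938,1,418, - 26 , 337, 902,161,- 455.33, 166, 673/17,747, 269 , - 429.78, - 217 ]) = [ - 455.33 , - 429.78, - 217 , - 26,1,673/17,161,166, 269,337,418,747,902, 938 ]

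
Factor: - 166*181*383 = -11507618 = -2^1*83^1*181^1*383^1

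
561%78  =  15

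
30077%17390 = 12687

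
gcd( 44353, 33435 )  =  1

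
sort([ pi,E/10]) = [ E/10,pi]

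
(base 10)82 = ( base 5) 312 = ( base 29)2O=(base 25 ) 37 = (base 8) 122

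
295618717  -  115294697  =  180324020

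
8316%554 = 6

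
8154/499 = 16+170/499=16.34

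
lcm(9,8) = 72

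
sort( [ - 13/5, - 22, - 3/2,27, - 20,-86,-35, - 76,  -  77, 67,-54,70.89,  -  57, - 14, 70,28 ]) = [ - 86 ,-77 , - 76,-57,  -  54, -35, - 22, - 20 , - 14,-13/5,  -  3/2 , 27,28,67,70, 70.89]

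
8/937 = 8/937 = 0.01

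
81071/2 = 81071/2 = 40535.50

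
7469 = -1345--8814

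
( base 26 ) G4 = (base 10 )420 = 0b110100100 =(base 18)156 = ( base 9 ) 516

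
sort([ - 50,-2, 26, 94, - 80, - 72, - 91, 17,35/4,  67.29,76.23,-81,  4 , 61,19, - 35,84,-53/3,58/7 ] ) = [-91, - 81, - 80,-72, - 50, -35, - 53/3, - 2,4, 58/7, 35/4,17 , 19,26,61,67.29,76.23, 84,94] 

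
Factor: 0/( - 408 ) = 0 = 0^1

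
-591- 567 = -1158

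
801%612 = 189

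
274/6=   45  +  2/3  =  45.67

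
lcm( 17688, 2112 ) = 141504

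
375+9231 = 9606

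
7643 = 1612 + 6031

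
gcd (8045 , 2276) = 1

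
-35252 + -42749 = -78001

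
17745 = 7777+9968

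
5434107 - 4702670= 731437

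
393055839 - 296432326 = 96623513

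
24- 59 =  - 35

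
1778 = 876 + 902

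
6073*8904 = 54073992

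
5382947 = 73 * 73739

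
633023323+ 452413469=1085436792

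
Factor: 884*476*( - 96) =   -  2^9*3^1*7^1*13^1 * 17^2 =- 40395264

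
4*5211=20844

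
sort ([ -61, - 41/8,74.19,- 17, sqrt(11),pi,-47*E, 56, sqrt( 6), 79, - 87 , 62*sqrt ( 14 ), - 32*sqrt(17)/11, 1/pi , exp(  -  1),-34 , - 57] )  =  [ - 47*E, - 87, - 61, - 57, -34,-17, - 32 * sqrt( 17 ) /11, - 41/8,1/pi,exp(  -  1),sqrt( 6 ),pi,sqrt( 11), 56,74.19, 79,62*sqrt (14)] 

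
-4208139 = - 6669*631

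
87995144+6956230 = 94951374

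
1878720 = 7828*240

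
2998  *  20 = 59960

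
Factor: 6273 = 3^2 * 17^1 * 41^1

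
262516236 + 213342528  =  475858764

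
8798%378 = 104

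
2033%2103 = 2033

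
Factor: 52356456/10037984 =2^( - 2)*3^4*11^( - 1)*43^1*1879^1*28517^ ( - 1 ) = 6544557/1254748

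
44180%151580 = 44180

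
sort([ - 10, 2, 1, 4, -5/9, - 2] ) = [  -  10, -2, - 5/9,  1,  2,  4] 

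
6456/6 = 1076 = 1076.00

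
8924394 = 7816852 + 1107542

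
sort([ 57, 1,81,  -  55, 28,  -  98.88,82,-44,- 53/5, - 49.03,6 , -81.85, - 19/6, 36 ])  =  [ -98.88, - 81.85, - 55,  -  49.03,  -  44, - 53/5,  -  19/6,1,6, 28, 36,57,  81,82]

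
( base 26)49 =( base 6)305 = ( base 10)113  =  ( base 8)161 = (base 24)4H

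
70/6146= 5/439 = 0.01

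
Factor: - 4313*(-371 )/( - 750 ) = -2^ ( - 1 )*3^ ( - 1 )*5^ ( - 3) * 7^1*19^1*53^1*227^1 = -1600123/750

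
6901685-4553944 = 2347741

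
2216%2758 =2216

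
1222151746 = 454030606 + 768121140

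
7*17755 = 124285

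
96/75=1+7/25=1.28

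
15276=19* 804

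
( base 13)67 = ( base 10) 85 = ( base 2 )1010101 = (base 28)31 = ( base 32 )2L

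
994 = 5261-4267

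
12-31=-19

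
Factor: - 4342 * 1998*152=-2^5*3^3 * 13^1*19^1*37^1 * 167^1 = - 1318648032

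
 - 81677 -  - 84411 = 2734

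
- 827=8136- 8963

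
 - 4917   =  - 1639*3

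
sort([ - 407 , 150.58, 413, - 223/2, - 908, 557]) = [-908, - 407, - 223/2 , 150.58, 413,557 ]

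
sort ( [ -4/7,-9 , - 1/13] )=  [ - 9, - 4/7, - 1/13]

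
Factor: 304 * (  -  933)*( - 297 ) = 84238704 =2^4 * 3^4 * 11^1*19^1*311^1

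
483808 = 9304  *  52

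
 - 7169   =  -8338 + 1169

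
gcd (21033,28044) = 7011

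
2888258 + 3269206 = 6157464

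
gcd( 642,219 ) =3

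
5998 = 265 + 5733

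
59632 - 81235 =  - 21603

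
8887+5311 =14198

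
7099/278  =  25 +149/278 = 25.54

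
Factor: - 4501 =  - 7^1*643^1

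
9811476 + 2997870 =12809346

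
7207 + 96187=103394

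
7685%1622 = 1197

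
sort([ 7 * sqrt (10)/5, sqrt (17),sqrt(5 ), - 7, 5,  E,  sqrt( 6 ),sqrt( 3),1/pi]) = [  -  7, 1/pi,sqrt ( 3),sqrt( 5),sqrt( 6), E,  sqrt( 17 ),7*sqrt( 10)/5  ,  5]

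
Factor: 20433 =3^1 *7^2*139^1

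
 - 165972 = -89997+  - 75975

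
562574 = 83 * 6778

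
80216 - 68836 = 11380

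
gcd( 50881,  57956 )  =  1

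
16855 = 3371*5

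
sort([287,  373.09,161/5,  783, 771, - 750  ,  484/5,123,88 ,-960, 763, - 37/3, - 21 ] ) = [ - 960, - 750, - 21,- 37/3, 161/5 , 88,484/5, 123,287, 373.09, 763, 771,783 ]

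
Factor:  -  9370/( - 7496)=2^ (  -  2)*5^1 = 5/4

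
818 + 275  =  1093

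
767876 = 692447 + 75429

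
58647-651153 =-592506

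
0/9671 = 0 = 0.00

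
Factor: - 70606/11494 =-43/7= -  7^( - 1)*43^1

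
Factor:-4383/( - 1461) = 3 = 3^1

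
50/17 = 50/17 = 2.94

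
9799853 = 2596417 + 7203436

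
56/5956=14/1489 = 0.01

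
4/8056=1/2014 = 0.00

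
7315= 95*77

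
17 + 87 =104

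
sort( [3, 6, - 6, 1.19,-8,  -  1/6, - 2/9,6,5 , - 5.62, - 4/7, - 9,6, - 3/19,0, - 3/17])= [-9, - 8, - 6,-5.62, - 4/7, - 2/9, - 3/17, - 1/6, - 3/19 , 0,1.19,3, 5, 6,6,6 ] 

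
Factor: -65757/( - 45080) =2859/1960 = 2^( - 3)*3^1*5^( - 1)*7^( - 2)*953^1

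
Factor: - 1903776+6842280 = 2^3*3^1*347^1*593^1 = 4938504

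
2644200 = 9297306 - 6653106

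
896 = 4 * 224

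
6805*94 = 639670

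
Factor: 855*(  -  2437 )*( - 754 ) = 1571060790 = 2^1*3^2*5^1*13^1*19^1*29^1*2437^1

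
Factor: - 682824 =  - 2^3 * 3^1 * 23^1*1237^1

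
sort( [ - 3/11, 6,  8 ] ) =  [ - 3/11,6, 8]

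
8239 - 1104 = 7135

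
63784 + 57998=121782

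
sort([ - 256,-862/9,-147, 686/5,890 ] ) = [ - 256, - 147,-862/9, 686/5, 890 ] 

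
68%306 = 68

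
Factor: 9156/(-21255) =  - 2^2*5^(-1 )*7^1*13^ ( - 1)= - 28/65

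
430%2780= 430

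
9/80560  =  9/80560 = 0.00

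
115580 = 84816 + 30764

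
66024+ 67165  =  133189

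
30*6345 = 190350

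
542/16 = 271/8=   33.88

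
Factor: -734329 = -734329^1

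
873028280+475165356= 1348193636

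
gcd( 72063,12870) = 9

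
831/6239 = 831/6239 = 0.13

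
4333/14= 619/2=309.50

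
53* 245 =12985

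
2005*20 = 40100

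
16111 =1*16111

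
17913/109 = 17913/109= 164.34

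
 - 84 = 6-90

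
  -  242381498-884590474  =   - 1126971972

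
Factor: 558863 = 558863^1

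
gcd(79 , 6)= 1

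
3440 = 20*172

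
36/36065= 36/36065 = 0.00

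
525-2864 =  - 2339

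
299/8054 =299/8054 = 0.04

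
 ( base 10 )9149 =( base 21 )kfe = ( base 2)10001110111101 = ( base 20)12H9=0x23bd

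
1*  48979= 48979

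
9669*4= 38676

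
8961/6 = 2987/2 = 1493.50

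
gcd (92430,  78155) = 5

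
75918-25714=50204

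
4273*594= 2538162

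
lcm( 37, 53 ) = 1961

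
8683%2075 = 383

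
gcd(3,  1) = 1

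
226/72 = 3 + 5/36 = 3.14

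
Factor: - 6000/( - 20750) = 24/83=2^3*3^1*83^(-1) 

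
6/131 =6/131 = 0.05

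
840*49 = 41160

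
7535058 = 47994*157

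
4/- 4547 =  - 1 + 4543/4547 = - 0.00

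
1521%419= 264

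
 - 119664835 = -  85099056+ - 34565779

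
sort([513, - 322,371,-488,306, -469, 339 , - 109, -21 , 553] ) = [ - 488, - 469, - 322,-109,-21,  306, 339,371 , 513,553 ] 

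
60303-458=59845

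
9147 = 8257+890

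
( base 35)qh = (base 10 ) 927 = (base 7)2463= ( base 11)773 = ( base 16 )39F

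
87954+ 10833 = 98787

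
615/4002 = 205/1334 = 0.15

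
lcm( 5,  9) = 45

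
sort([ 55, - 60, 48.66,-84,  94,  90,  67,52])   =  [-84, - 60 , 48.66 , 52,  55, 67 , 90,94]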